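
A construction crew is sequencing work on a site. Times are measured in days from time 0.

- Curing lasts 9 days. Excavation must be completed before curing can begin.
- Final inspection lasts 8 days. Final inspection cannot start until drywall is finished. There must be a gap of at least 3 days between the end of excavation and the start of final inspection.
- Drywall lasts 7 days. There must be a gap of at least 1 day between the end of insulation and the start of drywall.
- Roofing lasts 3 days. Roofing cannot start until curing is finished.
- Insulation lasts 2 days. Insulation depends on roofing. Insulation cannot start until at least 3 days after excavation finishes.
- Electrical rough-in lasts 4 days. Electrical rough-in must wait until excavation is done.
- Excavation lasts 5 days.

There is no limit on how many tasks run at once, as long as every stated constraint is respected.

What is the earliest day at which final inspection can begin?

Excavation has no prerequisites, so it starts at day 0 and finishes at day 5.
After excavation (finishes day 5), curing can start at day 5 and finishes at day 14.
After curing (finishes day 14), roofing can start at day 14 and finishes at day 17.
For insulation: roofing (finishes day 17); excavation (finishes day 5, plus 3-day gap → day 8). Taking the maximum gives a start of day 17, and it finishes at 17 + 2 = day 19.
After insulation (finishes day 19, plus 1-day gap → day 20), drywall can start at day 20 and finishes at day 27.
Final inspection waits on drywall (finishes day 27); excavation (finishes day 5, plus 3-day gap → day 8). The latest of these is day 27, which is the earliest final inspection can start.

27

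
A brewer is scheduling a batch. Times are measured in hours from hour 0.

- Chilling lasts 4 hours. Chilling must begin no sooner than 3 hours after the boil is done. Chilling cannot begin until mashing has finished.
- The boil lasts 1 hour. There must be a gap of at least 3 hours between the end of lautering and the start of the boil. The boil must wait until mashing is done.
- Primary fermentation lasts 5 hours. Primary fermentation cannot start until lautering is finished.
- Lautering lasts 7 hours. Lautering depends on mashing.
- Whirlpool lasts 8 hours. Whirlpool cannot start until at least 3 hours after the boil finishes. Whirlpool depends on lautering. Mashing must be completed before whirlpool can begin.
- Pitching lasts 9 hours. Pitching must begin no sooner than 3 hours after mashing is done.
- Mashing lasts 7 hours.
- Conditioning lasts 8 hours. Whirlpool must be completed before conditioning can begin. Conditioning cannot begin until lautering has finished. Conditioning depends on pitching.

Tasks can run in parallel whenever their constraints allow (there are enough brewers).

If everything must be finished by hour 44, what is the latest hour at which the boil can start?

Nothing follows conditioning; the deadline of hour 44 is its only limit. It must start by 44 − 8 = hour 36.
Since conditioning (must start by hour 36) depends on it, whirlpool must finish by hour 36. Backing off its 8-hour duration gives a latest start of hour 28.
Chilling has no dependents, so it just needs to finish by hour 44. Starting by 44 − 4 = hour 40 achieves that.
The boil has several dependents: whirlpool (must start by hour 28, minus 3-hour gap → hour 25); chilling (must start by hour 40, minus 3-hour gap → hour 37). The earliest of those limits is hour 25, so the boil must start by 25 − 1 = hour 24.

24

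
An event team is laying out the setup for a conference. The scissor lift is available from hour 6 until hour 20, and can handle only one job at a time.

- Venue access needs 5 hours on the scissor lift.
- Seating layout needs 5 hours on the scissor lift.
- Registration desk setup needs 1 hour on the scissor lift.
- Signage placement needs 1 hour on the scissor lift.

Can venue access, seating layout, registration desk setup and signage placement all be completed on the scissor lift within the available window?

The scissor lift window is 20 − 6 = 14 hours.
Running back to back, the jobs need 5 + 5 + 1 + 1 = 12 hours on the scissor lift.
Since 12 ≤ 14, they fit within the window.

Yes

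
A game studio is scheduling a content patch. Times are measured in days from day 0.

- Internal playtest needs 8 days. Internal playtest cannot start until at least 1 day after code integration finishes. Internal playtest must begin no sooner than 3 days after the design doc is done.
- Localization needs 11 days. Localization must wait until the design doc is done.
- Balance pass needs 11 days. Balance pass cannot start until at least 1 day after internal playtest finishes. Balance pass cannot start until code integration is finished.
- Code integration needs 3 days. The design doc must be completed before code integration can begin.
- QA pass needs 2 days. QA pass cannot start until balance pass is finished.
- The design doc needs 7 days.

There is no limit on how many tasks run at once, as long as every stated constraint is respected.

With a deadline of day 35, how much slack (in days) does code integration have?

2

The design doc has no prerequisites, so it starts at day 0 and finishes at day 7.
Code integration waits on the design doc (finishes day 7), so it starts at day 7 and finishes at 7 + 3 = day 10.

Working backward from the deadline:
To finish by day 35, QA pass (duration 2) must start no later than day 33.
Balance pass feeds into QA pass (must start by day 33); so balance pass must finish by day 33 and therefore start by day 22.
Since balance pass (must start by day 22, minus 1-day gap → day 21) depends on it, internal playtest must finish by day 21. Backing off its 8-day duration gives a latest start of day 13.
Code integration must finish in time for internal playtest (must start by day 13, minus 1-day gap → day 12); balance pass (must start by day 22). The tightest is day 12, so code integration must start by 12 − 3 = day 9.
So code integration can start as early as day 7 and as late as day 9, giving 9 − 7 = 2 days of slack.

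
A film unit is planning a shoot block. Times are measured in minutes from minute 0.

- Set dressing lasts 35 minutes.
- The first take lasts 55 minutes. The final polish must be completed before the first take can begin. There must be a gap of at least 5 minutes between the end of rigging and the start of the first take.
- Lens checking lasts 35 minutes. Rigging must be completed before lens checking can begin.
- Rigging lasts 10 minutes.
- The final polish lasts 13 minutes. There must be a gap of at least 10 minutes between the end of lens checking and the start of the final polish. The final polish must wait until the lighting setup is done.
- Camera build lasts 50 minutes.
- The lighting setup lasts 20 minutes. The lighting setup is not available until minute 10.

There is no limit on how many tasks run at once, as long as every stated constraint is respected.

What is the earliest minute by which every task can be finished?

Nothing blocks camera build, so it runs from minute 0 to minute 50.
The lighting setup waits on its own release at minute 10, so it starts at minute 10 and finishes at 10 + 20 = minute 30.
Nothing blocks set dressing, so it runs from minute 0 to minute 35.
Rigging can start immediately at minute 0; it finishes at minute 10.
Lens checking cannot begin until rigging (finishes minute 10). It runs from minute 10 to 10 + 35 = minute 45.
The final polish needs all of lens checking (finishes minute 45, plus 10-minute gap → minute 55); the lighting setup (finishes minute 30). That puts its earliest start at minute 55; it finishes at 55 + 13 = minute 68.
The first take needs all of the final polish (finishes minute 68); rigging (finishes minute 10, plus 5-minute gap → minute 15). That puts its earliest start at minute 68; it finishes at 68 + 55 = minute 123.
All tasks are finished once the last one completes. Finish times: Rigging at 10, Set dressing at 35, The lighting setup at 30, Camera build at 50, Lens checking at 45, The final polish at 68, The first take at 123. The latest is minute 123.

123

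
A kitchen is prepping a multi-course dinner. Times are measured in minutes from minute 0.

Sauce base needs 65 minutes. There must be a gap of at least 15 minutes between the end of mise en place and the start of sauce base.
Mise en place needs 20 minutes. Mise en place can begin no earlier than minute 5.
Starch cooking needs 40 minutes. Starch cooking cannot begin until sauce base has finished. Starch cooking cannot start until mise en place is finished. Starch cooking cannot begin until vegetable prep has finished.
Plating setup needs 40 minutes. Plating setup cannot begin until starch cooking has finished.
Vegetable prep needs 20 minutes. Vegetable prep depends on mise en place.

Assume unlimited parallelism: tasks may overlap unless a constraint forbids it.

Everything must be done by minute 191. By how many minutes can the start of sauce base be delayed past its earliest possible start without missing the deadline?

Mise en place cannot begin until its own release at minute 5. It runs from minute 5 to 5 + 20 = minute 25.
Sauce base waits on mise en place (finishes minute 25, plus 15-minute gap → minute 40), so it starts at minute 40 and finishes at 40 + 65 = minute 105.

Working backward from the deadline:
Nothing follows plating setup; the deadline of minute 191 is its only limit. It must start by 191 − 40 = minute 151.
Starch cooking has to be done before plating setup (must start by minute 151). That means finishing by minute 151, i.e. starting by 151 − 40 = minute 111.
Sauce base feeds into starch cooking (must start by minute 111); so sauce base must finish by minute 111 and therefore start by minute 46.
So sauce base can start as early as minute 40 and as late as minute 46, giving 46 − 40 = 6 minutes of slack.

6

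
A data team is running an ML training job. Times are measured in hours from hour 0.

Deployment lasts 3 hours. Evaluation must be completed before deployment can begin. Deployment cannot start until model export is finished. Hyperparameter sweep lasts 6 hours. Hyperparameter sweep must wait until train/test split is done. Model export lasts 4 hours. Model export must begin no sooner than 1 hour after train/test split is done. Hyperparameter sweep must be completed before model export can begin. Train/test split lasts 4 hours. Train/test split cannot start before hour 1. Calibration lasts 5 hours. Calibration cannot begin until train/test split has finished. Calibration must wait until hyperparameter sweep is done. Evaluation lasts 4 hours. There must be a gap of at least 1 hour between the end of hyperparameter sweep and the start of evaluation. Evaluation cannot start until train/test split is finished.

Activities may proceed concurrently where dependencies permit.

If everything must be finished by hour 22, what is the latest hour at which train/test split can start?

Deployment has no dependents, so it just needs to finish by hour 22. Starting by 22 − 3 = hour 19 achieves that.
Since deployment (must start by hour 19) depends on it, evaluation must finish by hour 19. Backing off its 4-hour duration gives a latest start of hour 15.
Nothing follows calibration; the deadline of hour 22 is its only limit. It must start by 22 − 5 = hour 17.
Model export has to be done before deployment (must start by hour 19). That means finishing by hour 19, i.e. starting by 19 − 4 = hour 15.
For hyperparameter sweep: evaluation (must start by hour 15, minus 1-hour gap → hour 14); calibration (must start by hour 17); model export (must start by hour 15). The most restrictive is hour 14; with a 6-hour duration, hyperparameter sweep must start by hour 8.
Train/test split must finish in time for hyperparameter sweep (must start by hour 8); evaluation (must start by hour 15); calibration (must start by hour 17); model export (must start by hour 15, minus 1-hour gap → hour 14). The tightest is hour 8, so train/test split must start by 8 − 4 = hour 4.

4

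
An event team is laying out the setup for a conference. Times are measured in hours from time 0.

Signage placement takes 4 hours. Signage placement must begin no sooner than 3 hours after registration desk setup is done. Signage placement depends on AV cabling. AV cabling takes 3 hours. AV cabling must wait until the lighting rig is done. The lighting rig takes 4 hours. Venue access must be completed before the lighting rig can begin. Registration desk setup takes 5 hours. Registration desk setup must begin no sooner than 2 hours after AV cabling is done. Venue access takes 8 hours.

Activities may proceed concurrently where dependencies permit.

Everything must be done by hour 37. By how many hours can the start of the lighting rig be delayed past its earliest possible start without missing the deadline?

Venue access can start immediately at hour 0; it finishes at hour 8.
After venue access (finishes hour 8), the lighting rig can start at hour 8 and finishes at hour 12.

Working backward from the deadline:
Signage placement must finish by hour 37; it takes 4 hours, so it must start by 37 − 4 = hour 33.
Registration desk setup has to be done before signage placement (must start by hour 33, minus 3-hour gap → hour 30). That means finishing by hour 30, i.e. starting by 30 − 5 = hour 25.
AV cabling must finish in time for registration desk setup (must start by hour 25, minus 2-hour gap → hour 23); signage placement (must start by hour 33). The tightest is hour 23, so AV cabling must start by 23 − 3 = hour 20.
Since AV cabling (must start by hour 20) depends on it, the lighting rig must finish by hour 20. Backing off its 4-hour duration gives a latest start of hour 16.
So the lighting rig can start as early as hour 8 and as late as hour 16, giving 16 − 8 = 8 hours of slack.

8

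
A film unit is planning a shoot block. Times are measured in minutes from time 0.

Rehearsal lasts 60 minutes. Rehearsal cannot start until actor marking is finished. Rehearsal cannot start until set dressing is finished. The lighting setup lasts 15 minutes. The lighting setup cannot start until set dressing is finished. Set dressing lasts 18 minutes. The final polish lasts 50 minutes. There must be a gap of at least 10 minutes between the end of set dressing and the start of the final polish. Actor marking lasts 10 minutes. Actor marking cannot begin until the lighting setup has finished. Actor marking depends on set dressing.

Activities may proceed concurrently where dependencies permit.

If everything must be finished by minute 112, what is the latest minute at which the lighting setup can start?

27

Rehearsal has no dependents, so it just needs to finish by minute 112. Starting by 112 − 60 = minute 52 achieves that.
Actor marking feeds into rehearsal (must start by minute 52); so actor marking must finish by minute 52 and therefore start by minute 42.
The lighting setup has to be done before actor marking (must start by minute 42). That means finishing by minute 42, i.e. starting by 42 − 15 = minute 27.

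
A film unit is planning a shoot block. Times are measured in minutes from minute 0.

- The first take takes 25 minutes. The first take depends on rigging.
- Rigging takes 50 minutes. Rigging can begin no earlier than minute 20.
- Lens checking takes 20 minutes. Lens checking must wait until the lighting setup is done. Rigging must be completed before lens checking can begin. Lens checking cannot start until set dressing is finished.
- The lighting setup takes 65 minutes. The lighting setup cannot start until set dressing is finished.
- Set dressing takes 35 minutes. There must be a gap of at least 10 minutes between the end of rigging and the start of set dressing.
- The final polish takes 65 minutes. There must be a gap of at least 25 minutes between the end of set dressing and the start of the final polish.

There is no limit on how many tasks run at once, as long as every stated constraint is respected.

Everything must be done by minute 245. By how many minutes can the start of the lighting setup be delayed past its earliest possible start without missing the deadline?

Rigging cannot begin until its own release at minute 20. It runs from minute 20 to 20 + 50 = minute 70.
Set dressing waits on rigging (finishes minute 70, plus 10-minute gap → minute 80), so it starts at minute 80 and finishes at 80 + 35 = minute 115.
The lighting setup cannot begin until set dressing (finishes minute 115). It runs from minute 115 to 115 + 65 = minute 180.

Working backward from the deadline:
To finish by minute 245, lens checking (duration 20) must start no later than minute 225.
The lighting setup has to be done before lens checking (must start by minute 225). That means finishing by minute 225, i.e. starting by 225 − 65 = minute 160.
So the lighting setup can start as early as minute 115 and as late as minute 160, giving 160 − 115 = 45 minutes of slack.

45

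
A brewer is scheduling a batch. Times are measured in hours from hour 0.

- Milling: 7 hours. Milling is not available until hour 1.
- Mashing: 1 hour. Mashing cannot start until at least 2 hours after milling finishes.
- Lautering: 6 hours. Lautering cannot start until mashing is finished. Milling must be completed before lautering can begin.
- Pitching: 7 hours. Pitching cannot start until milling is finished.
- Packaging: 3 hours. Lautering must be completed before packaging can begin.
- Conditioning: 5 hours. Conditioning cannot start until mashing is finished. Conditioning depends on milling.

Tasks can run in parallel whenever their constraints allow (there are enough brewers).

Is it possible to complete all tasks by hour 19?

No

Milling waits on its own release at hour 1, so it starts at hour 1 and finishes at 1 + 7 = hour 8.
Pitching cannot begin until milling (finishes hour 8). It runs from hour 8 to 8 + 7 = hour 15.
Mashing cannot begin until milling (finishes hour 8, plus 2-hour gap → hour 10). It runs from hour 10 to 10 + 1 = hour 11.
Conditioning has to wait for mashing (finishes hour 11); milling (finishes hour 8). The latest of these is hour 11, so conditioning runs hour 11 to 11 + 5 = hour 16.
Lautering cannot start until mashing (finishes hour 11); milling (finishes hour 8). The controlling bound is hour 11, so lautering finishes at 11 + 6 = hour 17.
After lautering (finishes hour 17), packaging can start at hour 17 and finishes at hour 20.
The earliest everything can be done is hour 20, which is after the deadline of 19, so it is not possible.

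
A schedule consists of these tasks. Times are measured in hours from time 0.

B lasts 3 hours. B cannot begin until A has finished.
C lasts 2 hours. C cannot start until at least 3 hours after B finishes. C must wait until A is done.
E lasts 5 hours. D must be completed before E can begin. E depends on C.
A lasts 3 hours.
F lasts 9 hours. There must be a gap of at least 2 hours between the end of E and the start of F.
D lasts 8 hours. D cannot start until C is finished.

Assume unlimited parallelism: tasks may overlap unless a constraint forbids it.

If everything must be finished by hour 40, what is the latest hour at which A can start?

5

F has no dependents, so it just needs to finish by hour 40. Starting by 40 − 9 = hour 31 achieves that.
Since F (must start by hour 31, minus 2-hour gap → hour 29) depends on it, E must finish by hour 29. Backing off its 5-hour duration gives a latest start of hour 24.
Since E (must start by hour 24) depends on it, D must finish by hour 24. Backing off its 8-hour duration gives a latest start of hour 16.
C feeds D (must start by hour 16); E (must start by hour 24). Taking the minimum, C must finish by hour 16 and start by 16 − 2 = hour 14.
B must finish before C (must start by hour 14, minus 3-hour gap → hour 11). With a 3-hour duration, B must start by 11 − 3 = hour 8.
A has several dependents: B (must start by hour 8); C (must start by hour 14). The earliest of those limits is hour 8, so A must start by 8 − 3 = hour 5.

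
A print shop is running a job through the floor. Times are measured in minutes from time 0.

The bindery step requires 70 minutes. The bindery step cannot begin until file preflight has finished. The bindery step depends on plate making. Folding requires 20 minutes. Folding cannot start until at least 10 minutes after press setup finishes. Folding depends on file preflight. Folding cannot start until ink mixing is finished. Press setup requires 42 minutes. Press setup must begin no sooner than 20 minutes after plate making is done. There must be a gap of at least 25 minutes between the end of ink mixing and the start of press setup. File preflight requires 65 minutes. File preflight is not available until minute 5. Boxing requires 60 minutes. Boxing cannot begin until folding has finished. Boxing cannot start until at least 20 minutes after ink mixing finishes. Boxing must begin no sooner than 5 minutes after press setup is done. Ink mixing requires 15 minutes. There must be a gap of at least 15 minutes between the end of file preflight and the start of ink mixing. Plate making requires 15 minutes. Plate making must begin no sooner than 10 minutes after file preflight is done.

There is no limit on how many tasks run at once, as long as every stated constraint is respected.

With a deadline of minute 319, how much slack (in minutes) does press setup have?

After its own release at minute 5, file preflight can start at minute 5 and finishes at minute 70.
After file preflight (finishes minute 70, plus 15-minute gap → minute 85), ink mixing can start at minute 85 and finishes at minute 100.
After file preflight (finishes minute 70, plus 10-minute gap → minute 80), plate making can start at minute 80 and finishes at minute 95.
Press setup cannot start until plate making (finishes minute 95, plus 20-minute gap → minute 115); ink mixing (finishes minute 100, plus 25-minute gap → minute 125). The controlling bound is minute 125, so press setup finishes at 125 + 42 = minute 167.

Working backward from the deadline:
To finish by minute 319, boxing (duration 60) must start no later than minute 259.
Folding feeds into boxing (must start by minute 259); so folding must finish by minute 259 and therefore start by minute 239.
For press setup: folding (must start by minute 239, minus 10-minute gap → minute 229); boxing (must start by minute 259, minus 5-minute gap → minute 254). The most restrictive is minute 229; with a 42-minute duration, press setup must start by minute 187.
So press setup can start as early as minute 125 and as late as minute 187, giving 187 − 125 = 62 minutes of slack.

62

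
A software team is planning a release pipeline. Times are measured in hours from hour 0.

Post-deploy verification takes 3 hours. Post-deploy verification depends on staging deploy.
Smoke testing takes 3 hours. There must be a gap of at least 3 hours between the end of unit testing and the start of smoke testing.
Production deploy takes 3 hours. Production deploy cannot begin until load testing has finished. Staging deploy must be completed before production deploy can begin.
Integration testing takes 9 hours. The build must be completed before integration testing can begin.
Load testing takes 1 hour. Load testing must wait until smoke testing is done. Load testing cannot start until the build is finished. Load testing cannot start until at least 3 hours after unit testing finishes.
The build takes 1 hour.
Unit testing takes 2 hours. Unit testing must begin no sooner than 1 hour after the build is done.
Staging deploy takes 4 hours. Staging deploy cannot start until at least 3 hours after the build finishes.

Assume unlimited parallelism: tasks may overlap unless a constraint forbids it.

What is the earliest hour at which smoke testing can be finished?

10

The build can start immediately at hour 0; it finishes at hour 1.
Unit testing waits on the build (finishes hour 1, plus 1-hour gap → hour 2), so it starts at hour 2 and finishes at 2 + 2 = hour 4.
After unit testing (finishes hour 4, plus 3-hour gap → hour 7), smoke testing can start at hour 7 and finishes at hour 10.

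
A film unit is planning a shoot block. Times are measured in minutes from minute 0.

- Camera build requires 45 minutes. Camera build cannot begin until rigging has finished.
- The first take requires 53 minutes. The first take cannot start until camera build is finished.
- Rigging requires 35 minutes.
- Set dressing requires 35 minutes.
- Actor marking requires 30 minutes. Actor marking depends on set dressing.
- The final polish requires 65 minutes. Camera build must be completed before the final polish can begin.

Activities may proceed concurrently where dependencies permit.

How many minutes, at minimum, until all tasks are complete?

145

Set dressing has no prerequisites, so it starts at minute 0 and finishes at minute 35.
Actor marking cannot begin until set dressing (finishes minute 35). It runs from minute 35 to 35 + 30 = minute 65.
Nothing blocks rigging, so it runs from minute 0 to minute 35.
After rigging (finishes minute 35), camera build can start at minute 35 and finishes at minute 80.
The first take cannot begin until camera build (finishes minute 80). It runs from minute 80 to 80 + 53 = minute 133.
The final polish cannot begin until camera build (finishes minute 80). It runs from minute 80 to 80 + 65 = minute 145.
All tasks are finished once the last one completes. Finish times: Rigging at 35, Set dressing at 35, Camera build at 80, Actor marking at 65, The final polish at 145, The first take at 133. The latest is minute 145.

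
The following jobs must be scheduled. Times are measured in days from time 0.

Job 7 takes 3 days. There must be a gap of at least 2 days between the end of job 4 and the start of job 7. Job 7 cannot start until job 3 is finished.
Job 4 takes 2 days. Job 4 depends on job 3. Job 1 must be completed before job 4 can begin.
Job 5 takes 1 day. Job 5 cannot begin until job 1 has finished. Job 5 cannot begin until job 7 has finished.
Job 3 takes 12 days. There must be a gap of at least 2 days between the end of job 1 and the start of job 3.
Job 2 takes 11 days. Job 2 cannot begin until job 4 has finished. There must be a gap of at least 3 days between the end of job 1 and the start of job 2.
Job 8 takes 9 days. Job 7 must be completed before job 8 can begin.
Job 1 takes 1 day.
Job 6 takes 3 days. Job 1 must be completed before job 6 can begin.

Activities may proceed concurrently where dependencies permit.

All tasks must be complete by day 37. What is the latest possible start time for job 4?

21

Job 2 must finish by day 37; it takes 11 days, so it must start by 37 − 11 = day 26.
To finish by day 37, job 5 (duration 1) must start no later than day 36.
Job 8 must finish by day 37; it takes 9 days, so it must start by 37 − 9 = day 28.
Job 7 has several dependents: job 5 (must start by day 36); job 8 (must start by day 28). The earliest of those limits is day 28, so job 7 must start by 28 − 3 = day 25.
Job 4 feeds job 2 (must start by day 26); job 7 (must start by day 25, minus 2-day gap → day 23). Taking the minimum, job 4 must finish by day 23 and start by 23 − 2 = day 21.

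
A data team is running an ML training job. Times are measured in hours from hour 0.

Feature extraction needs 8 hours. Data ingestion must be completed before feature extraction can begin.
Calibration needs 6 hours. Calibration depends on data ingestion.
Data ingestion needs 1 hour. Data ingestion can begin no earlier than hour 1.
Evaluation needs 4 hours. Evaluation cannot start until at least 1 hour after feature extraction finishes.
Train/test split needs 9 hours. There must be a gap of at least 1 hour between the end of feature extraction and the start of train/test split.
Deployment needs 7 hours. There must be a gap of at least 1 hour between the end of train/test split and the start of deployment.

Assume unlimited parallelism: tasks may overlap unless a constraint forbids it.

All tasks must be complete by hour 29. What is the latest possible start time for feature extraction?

3

To finish by hour 29, deployment (duration 7) must start no later than hour 22.
Train/test split must finish before deployment (must start by hour 22, minus 1-hour gap → hour 21). With a 9-hour duration, train/test split must start by 21 − 9 = hour 12.
Nothing follows evaluation; the deadline of hour 29 is its only limit. It must start by 29 − 4 = hour 25.
Feature extraction must finish in time for train/test split (must start by hour 12, minus 1-hour gap → hour 11); evaluation (must start by hour 25, minus 1-hour gap → hour 24). The tightest is hour 11, so feature extraction must start by 11 − 8 = hour 3.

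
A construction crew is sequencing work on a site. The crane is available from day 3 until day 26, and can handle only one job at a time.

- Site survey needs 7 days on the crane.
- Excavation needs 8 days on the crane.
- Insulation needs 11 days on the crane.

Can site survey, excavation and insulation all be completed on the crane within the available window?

No

The crane window is 26 − 3 = 23 days.
Running back to back, the jobs need 7 + 8 + 11 = 26 days on the crane.
Since 26 > 23, they cannot all fit.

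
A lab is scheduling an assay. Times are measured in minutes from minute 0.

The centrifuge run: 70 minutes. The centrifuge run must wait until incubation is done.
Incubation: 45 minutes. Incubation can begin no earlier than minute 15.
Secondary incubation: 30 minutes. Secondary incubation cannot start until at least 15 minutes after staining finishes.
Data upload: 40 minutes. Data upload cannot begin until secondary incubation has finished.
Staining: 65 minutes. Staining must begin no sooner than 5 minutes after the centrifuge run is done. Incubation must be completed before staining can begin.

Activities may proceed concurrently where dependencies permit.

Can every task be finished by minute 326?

After its own release at minute 15, incubation can start at minute 15 and finishes at minute 60.
The centrifuge run cannot begin until incubation (finishes minute 60). It runs from minute 60 to 60 + 70 = minute 130.
Staining has to wait for the centrifuge run (finishes minute 130, plus 5-minute gap → minute 135); incubation (finishes minute 60). The latest of these is minute 135, so staining runs minute 135 to 135 + 65 = minute 200.
Secondary incubation waits on staining (finishes minute 200, plus 15-minute gap → minute 215), so it starts at minute 215 and finishes at 215 + 30 = minute 245.
After secondary incubation (finishes minute 245), data upload can start at minute 245 and finishes at minute 285.
Every task is finished by minute 285, which is no later than the deadline of 326, so the schedule is feasible.

Yes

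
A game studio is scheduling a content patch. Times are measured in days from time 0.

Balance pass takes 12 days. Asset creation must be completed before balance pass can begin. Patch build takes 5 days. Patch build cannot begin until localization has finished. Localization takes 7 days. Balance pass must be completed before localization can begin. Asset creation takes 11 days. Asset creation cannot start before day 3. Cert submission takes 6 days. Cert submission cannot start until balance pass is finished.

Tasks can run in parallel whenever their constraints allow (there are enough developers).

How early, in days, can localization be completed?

33

Asset creation cannot begin until its own release at day 3. It runs from day 3 to 3 + 11 = day 14.
Balance pass cannot begin until asset creation (finishes day 14). It runs from day 14 to 14 + 12 = day 26.
Localization cannot begin until balance pass (finishes day 26). It runs from day 26 to 26 + 7 = day 33.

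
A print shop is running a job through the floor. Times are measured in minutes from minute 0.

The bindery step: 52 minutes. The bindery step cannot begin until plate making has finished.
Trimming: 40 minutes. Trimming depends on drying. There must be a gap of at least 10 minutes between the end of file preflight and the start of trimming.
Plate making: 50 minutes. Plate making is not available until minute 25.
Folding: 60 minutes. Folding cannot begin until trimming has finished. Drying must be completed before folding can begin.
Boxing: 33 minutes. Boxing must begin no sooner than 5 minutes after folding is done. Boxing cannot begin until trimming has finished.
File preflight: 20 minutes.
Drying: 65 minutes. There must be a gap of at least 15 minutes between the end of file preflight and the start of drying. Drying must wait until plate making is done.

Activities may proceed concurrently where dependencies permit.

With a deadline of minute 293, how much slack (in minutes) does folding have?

After its own release at minute 25, plate making can start at minute 25 and finishes at minute 75.
Nothing blocks file preflight, so it runs from minute 0 to minute 20.
Drying cannot start until file preflight (finishes minute 20, plus 15-minute gap → minute 35); plate making (finishes minute 75). The controlling bound is minute 75, so drying finishes at 75 + 65 = minute 140.
For trimming: drying (finishes minute 140); file preflight (finishes minute 20, plus 10-minute gap → minute 30). Taking the maximum gives a start of minute 140, and it finishes at 140 + 40 = minute 180.
Folding has to wait for trimming (finishes minute 180); drying (finishes minute 140). The latest of these is minute 180, so folding runs minute 180 to 180 + 60 = minute 240.

Working backward from the deadline:
Nothing follows boxing; the deadline of minute 293 is its only limit. It must start by 293 − 33 = minute 260.
Folding feeds into boxing (must start by minute 260, minus 5-minute gap → minute 255); so folding must finish by minute 255 and therefore start by minute 195.
So folding can start as early as minute 180 and as late as minute 195, giving 195 − 180 = 15 minutes of slack.

15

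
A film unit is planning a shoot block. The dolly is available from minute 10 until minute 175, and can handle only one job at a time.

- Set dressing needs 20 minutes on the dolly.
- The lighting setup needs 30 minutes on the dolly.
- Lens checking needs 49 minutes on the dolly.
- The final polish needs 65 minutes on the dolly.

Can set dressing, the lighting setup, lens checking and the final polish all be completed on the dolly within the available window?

The dolly window is 175 − 10 = 165 minutes.
Running back to back, the jobs need 20 + 30 + 49 + 65 = 164 minutes on the dolly.
Since 164 ≤ 165, they fit within the window.

Yes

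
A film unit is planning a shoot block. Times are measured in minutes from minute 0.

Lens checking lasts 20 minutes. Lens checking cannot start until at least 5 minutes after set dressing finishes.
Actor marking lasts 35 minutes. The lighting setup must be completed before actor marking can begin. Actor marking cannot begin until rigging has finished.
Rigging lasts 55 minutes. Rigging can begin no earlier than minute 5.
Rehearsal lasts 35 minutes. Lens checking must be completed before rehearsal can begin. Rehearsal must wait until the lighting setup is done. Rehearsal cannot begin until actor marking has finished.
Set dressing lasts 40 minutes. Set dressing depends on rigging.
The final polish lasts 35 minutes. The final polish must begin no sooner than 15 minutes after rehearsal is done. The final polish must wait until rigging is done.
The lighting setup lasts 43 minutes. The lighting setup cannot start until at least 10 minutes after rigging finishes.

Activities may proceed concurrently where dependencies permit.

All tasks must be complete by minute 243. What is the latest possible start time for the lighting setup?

The final polish has no dependents, so it just needs to finish by minute 243. Starting by 243 − 35 = minute 208 achieves that.
Rehearsal has to be done before the final polish (must start by minute 208, minus 15-minute gap → minute 193). That means finishing by minute 193, i.e. starting by 193 − 35 = minute 158.
Since rehearsal (must start by minute 158) depends on it, actor marking must finish by minute 158. Backing off its 35-minute duration gives a latest start of minute 123.
The lighting setup has several dependents: actor marking (must start by minute 123); rehearsal (must start by minute 158). The earliest of those limits is minute 123, so the lighting setup must start by 123 − 43 = minute 80.

80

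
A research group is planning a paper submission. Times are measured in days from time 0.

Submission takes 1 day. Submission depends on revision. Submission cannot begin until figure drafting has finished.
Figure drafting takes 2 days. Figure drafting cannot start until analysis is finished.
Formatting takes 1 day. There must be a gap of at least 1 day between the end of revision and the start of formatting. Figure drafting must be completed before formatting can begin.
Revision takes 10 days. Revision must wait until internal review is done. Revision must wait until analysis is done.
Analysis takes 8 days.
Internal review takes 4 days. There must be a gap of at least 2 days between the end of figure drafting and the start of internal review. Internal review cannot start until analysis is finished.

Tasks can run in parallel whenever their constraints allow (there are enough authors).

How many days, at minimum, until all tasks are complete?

28

Analysis can start immediately at day 0; it finishes at day 8.
Figure drafting cannot begin until analysis (finishes day 8). It runs from day 8 to 8 + 2 = day 10.
For internal review: figure drafting (finishes day 10, plus 2-day gap → day 12); analysis (finishes day 8). Taking the maximum gives a start of day 12, and it finishes at 12 + 4 = day 16.
Revision has to wait for internal review (finishes day 16); analysis (finishes day 8). The latest of these is day 16, so revision runs day 16 to 16 + 10 = day 26.
For submission: revision (finishes day 26); figure drafting (finishes day 10). Taking the maximum gives a start of day 26, and it finishes at 26 + 1 = day 27.
Formatting has to wait for revision (finishes day 26, plus 1-day gap → day 27); figure drafting (finishes day 10). The latest of these is day 27, so formatting runs day 27 to 27 + 1 = day 28.
All tasks are finished once the last one completes. Finish times: Analysis at 8, Figure drafting at 10, Internal review at 16, Revision at 26, Formatting at 28, Submission at 27. The latest is day 28.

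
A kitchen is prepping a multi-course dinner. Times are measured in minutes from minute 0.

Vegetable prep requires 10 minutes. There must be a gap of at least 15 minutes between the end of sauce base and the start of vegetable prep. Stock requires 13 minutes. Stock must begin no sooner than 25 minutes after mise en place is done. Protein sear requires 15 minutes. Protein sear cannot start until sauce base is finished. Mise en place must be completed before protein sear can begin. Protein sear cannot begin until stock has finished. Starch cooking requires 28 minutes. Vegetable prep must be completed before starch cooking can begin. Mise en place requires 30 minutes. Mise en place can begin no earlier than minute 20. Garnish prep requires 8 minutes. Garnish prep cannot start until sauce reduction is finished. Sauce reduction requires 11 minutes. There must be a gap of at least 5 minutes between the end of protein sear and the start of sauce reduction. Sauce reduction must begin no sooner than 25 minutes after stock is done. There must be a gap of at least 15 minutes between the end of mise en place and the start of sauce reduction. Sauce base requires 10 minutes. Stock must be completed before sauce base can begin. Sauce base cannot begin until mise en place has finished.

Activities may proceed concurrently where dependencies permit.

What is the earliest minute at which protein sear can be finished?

Mise en place waits on its own release at minute 20, so it starts at minute 20 and finishes at 20 + 30 = minute 50.
After mise en place (finishes minute 50, plus 25-minute gap → minute 75), stock can start at minute 75 and finishes at minute 88.
For sauce base: stock (finishes minute 88); mise en place (finishes minute 50). Taking the maximum gives a start of minute 88, and it finishes at 88 + 10 = minute 98.
Protein sear needs all of sauce base (finishes minute 98); mise en place (finishes minute 50); stock (finishes minute 88). That puts its earliest start at minute 98; it finishes at 98 + 15 = minute 113.

113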